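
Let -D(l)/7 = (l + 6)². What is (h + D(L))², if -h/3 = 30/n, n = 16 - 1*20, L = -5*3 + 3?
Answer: 210681/4 ≈ 52670.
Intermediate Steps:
L = -12 (L = -15 + 3 = -12)
n = -4 (n = 16 - 20 = -4)
D(l) = -7*(6 + l)² (D(l) = -7*(l + 6)² = -7*(6 + l)²)
h = 45/2 (h = -90/(-4) = -90*(-1)/4 = -3*(-15/2) = 45/2 ≈ 22.500)
(h + D(L))² = (45/2 - 7*(6 - 12)²)² = (45/2 - 7*(-6)²)² = (45/2 - 7*36)² = (45/2 - 252)² = (-459/2)² = 210681/4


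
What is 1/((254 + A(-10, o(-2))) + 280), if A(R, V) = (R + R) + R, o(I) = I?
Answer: 1/504 ≈ 0.0019841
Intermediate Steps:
A(R, V) = 3*R (A(R, V) = 2*R + R = 3*R)
1/((254 + A(-10, o(-2))) + 280) = 1/((254 + 3*(-10)) + 280) = 1/((254 - 30) + 280) = 1/(224 + 280) = 1/504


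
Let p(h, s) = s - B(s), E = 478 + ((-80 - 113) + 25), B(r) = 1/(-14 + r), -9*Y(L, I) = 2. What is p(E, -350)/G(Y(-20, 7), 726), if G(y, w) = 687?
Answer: -127399/250068 ≈ -0.50946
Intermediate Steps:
Y(L, I) = -2/9 (Y(L, I) = -1/9*2 = -2/9)
E = 310 (E = 478 + (-193 + 25) = 478 - 168 = 310)
p(h, s) = s - 1/(-14 + s)
p(E, -350)/G(Y(-20, 7), 726) = ((-1 - 350*(-14 - 350))/(-14 - 350))/687 = ((-1 - 350*(-364))/(-364))*(1/687) = -(-1 + 127400)/364*(1/687) = -1/364*127399*(1/687) = -127399/364*1/687 = -127399/250068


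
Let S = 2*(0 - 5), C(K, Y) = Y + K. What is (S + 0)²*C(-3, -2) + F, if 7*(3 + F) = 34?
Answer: -3487/7 ≈ -498.14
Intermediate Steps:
C(K, Y) = K + Y
F = 13/7 (F = -3 + (⅐)*34 = -3 + 34/7 = 13/7 ≈ 1.8571)
S = -10 (S = 2*(-5) = -10)
(S + 0)²*C(-3, -2) + F = (-10 + 0)²*(-3 - 2) + 13/7 = (-10)²*(-5) + 13/7 = 100*(-5) + 13/7 = -500 + 13/7 = -3487/7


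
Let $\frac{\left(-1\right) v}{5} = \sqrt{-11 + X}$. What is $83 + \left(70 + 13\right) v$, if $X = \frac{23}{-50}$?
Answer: $83 - \frac{83 i \sqrt{1146}}{2} \approx 83.0 - 1404.9 i$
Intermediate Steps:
$X = - \frac{23}{50}$ ($X = 23 \left(- \frac{1}{50}\right) = - \frac{23}{50} \approx -0.46$)
$v = - \frac{i \sqrt{1146}}{2}$ ($v = - 5 \sqrt{-11 - \frac{23}{50}} = - 5 \sqrt{- \frac{573}{50}} = - 5 \frac{i \sqrt{1146}}{10} = - \frac{i \sqrt{1146}}{2} \approx - 16.926 i$)
$83 + \left(70 + 13\right) v = 83 + \left(70 + 13\right) \left(- \frac{i \sqrt{1146}}{2}\right) = 83 + 83 \left(- \frac{i \sqrt{1146}}{2}\right) = 83 - \frac{83 i \sqrt{1146}}{2}$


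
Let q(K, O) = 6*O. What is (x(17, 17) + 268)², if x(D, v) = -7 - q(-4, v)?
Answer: 25281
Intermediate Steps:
x(D, v) = -7 - 6*v
(x(17, 17) + 268)² = ((-7 - 6*17) + 268)² = ((-7 - 102) + 268)² = (-109 + 268)² = 159² = 25281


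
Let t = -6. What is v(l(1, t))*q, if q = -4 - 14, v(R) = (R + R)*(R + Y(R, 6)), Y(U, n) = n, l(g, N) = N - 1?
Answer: -252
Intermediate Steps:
l(g, N) = -1 + N
v(R) = 2*R*(6 + R) (v(R) = (R + R)*(R + 6) = (2*R)*(6 + R) = 2*R*(6 + R))
q = -18
v(l(1, t))*q = (2*(-1 - 6)*(6 + (-1 - 6)))*(-18) = (2*(-7)*(6 - 7))*(-18) = (2*(-7)*(-1))*(-18) = 14*(-18) = -252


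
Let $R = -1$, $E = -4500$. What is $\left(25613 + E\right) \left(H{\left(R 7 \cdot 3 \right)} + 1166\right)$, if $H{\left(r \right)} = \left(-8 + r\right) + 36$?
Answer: $24765549$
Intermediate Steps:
$H{\left(r \right)} = 28 + r$
$\left(25613 + E\right) \left(H{\left(R 7 \cdot 3 \right)} + 1166\right) = \left(25613 - 4500\right) \left(\left(28 + \left(-1\right) 7 \cdot 3\right) + 1166\right) = 21113 \left(\left(28 - 21\right) + 1166\right) = 21113 \left(7 + 1166\right) = 21113 \cdot 1173 = 24765549$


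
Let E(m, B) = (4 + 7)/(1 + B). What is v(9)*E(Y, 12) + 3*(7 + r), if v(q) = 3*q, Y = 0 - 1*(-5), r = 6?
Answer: 804/13 ≈ 61.846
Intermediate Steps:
Y = 5 (Y = 0 + 5 = 5)
E(m, B) = 11/(1 + B)
v(9)*E(Y, 12) + 3*(7 + r) = (3*9)*(11/(1 + 12)) + 3*(7 + 6) = 27*(11/13) + 3*13 = 27*(11*(1/13)) + 39 = 27*(11/13) + 39 = 297/13 + 39 = 804/13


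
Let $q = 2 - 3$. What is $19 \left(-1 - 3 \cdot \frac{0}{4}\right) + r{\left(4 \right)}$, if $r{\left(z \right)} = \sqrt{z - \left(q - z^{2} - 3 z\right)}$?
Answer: $-19 + \sqrt{33} \approx -13.255$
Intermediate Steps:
$q = -1$ ($q = 2 - 3 = -1$)
$r{\left(z \right)} = \sqrt{1 + z^{2} + 4 z}$ ($r{\left(z \right)} = \sqrt{z - \left(-1 - z^{2} - 3 z\right)} = \sqrt{z + \left(\left(z^{2} + 3 z\right) + 1\right)} = \sqrt{z + \left(1 + z^{2} + 3 z\right)} = \sqrt{1 + z^{2} + 4 z}$)
$19 \left(-1 - 3 \cdot \frac{0}{4}\right) + r{\left(4 \right)} = 19 \left(-1 - 3 \cdot \frac{0}{4}\right) + \sqrt{1 + 4^{2} + 4 \cdot 4} = 19 \left(-1 - 3 \cdot 0 \cdot \frac{1}{4}\right) + \sqrt{1 + 16 + 16} = 19 \left(-1 - 0\right) + \sqrt{33} = 19 \left(-1 + 0\right) + \sqrt{33} = 19 \left(-1\right) + \sqrt{33} = -19 + \sqrt{33}$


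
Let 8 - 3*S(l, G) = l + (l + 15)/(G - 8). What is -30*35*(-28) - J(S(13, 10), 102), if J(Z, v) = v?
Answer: 29298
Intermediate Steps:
S(l, G) = 8/3 - l/3 - (15 + l)/(3*(-8 + G)) (S(l, G) = 8/3 - (l + (l + 15)/(G - 8))/3 = 8/3 - (l + (15 + l)/(-8 + G))/3 = 8/3 + (-l/3 - (15 + l)/(3*(-8 + G))) = 8/3 - l/3 - (15 + l)/(3*(-8 + G)))
-30*35*(-28) - J(S(13, 10), 102) = -30*35*(-28) - 1*102 = -1050*(-28) - 102 = 29400 - 102 = 29298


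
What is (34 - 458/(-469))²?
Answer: 269091216/219961 ≈ 1223.4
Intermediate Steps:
(34 - 458/(-469))² = (34 - 458*(-1/469))² = (34 + 458/469)² = (16404/469)² = 269091216/219961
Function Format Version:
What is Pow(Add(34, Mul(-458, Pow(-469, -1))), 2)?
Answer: Rational(269091216, 219961) ≈ 1223.4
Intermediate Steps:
Pow(Add(34, Mul(-458, Pow(-469, -1))), 2) = Pow(Add(34, Mul(-458, Rational(-1, 469))), 2) = Pow(Add(34, Rational(458, 469)), 2) = Pow(Rational(16404, 469), 2) = Rational(269091216, 219961)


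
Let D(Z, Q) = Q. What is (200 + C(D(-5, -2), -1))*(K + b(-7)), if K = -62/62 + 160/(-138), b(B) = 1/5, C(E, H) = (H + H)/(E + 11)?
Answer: -1215448/3105 ≈ -391.45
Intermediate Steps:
C(E, H) = 2*H/(11 + E) (C(E, H) = (2*H)/(11 + E) = 2*H/(11 + E))
b(B) = ⅕
K = -149/69 (K = -62*1/62 + 160*(-1/138) = -1 - 80/69 = -149/69 ≈ -2.1594)
(200 + C(D(-5, -2), -1))*(K + b(-7)) = (200 + 2*(-1)/(11 - 2))*(-149/69 + ⅕) = (200 + 2*(-1)/9)*(-676/345) = (200 + 2*(-1)*(⅑))*(-676/345) = (200 - 2/9)*(-676/345) = (1798/9)*(-676/345) = -1215448/3105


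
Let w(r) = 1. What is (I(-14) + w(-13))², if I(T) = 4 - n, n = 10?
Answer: 25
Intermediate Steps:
I(T) = -6 (I(T) = 4 - 1*10 = 4 - 10 = -6)
(I(-14) + w(-13))² = (-6 + 1)² = (-5)² = 25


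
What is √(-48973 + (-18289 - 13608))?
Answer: I*√80870 ≈ 284.38*I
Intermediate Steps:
√(-48973 + (-18289 - 13608)) = √(-48973 - 31897) = √(-80870) = I*√80870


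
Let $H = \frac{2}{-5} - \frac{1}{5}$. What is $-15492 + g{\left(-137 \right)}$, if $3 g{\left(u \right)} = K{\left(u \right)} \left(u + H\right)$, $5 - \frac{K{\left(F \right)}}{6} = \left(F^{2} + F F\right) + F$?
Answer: $\frac{51379436}{5} \approx 1.0276 \cdot 10^{7}$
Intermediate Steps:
$K{\left(F \right)} = 30 - 12 F^{2} - 6 F$ ($K{\left(F \right)} = 30 - 6 \left(\left(F^{2} + F F\right) + F\right) = 30 - 6 \left(\left(F^{2} + F^{2}\right) + F\right) = 30 - 6 \left(2 F^{2} + F\right) = 30 - 6 \left(F + 2 F^{2}\right) = 30 - \left(6 F + 12 F^{2}\right) = 30 - 12 F^{2} - 6 F$)
$H = - \frac{3}{5}$ ($H = 2 \left(- \frac{1}{5}\right) - \frac{1}{5} = - \frac{2}{5} - \frac{1}{5} = - \frac{3}{5} \approx -0.6$)
$g{\left(u \right)} = \frac{\left(- \frac{3}{5} + u\right) \left(30 - 12 u^{2} - 6 u\right)}{3}$ ($g{\left(u \right)} = \frac{\left(30 - 12 u^{2} - 6 u\right) \left(u - \frac{3}{5}\right)}{3} = \frac{\left(30 - 12 u^{2} - 6 u\right) \left(- \frac{3}{5} + u\right)}{3} = \frac{\left(- \frac{3}{5} + u\right) \left(30 - 12 u^{2} - 6 u\right)}{3}$)
$-15492 + g{\left(-137 \right)} = -15492 + \left(-6 - 4 \left(-137\right)^{3} + \frac{2 \left(-137\right)^{2}}{5} + \frac{56}{5} \left(-137\right)\right) = -15492 - - \frac{51456896}{5} = -15492 + \left(-6 + 10285412 + \frac{37538}{5} - \frac{7672}{5}\right) = -15492 + \frac{51456896}{5} = \frac{51379436}{5}$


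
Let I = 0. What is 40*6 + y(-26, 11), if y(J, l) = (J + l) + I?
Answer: 225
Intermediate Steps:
y(J, l) = J + l (y(J, l) = (J + l) + 0 = J + l)
40*6 + y(-26, 11) = 40*6 + (-26 + 11) = 240 - 15 = 225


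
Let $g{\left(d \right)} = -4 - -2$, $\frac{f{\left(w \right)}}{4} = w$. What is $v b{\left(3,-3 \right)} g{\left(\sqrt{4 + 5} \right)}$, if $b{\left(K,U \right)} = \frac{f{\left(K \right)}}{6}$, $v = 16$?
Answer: $-64$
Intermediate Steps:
$f{\left(w \right)} = 4 w$
$b{\left(K,U \right)} = \frac{2 K}{3}$ ($b{\left(K,U \right)} = \frac{4 K}{6} = 4 K \frac{1}{6} = \frac{2 K}{3}$)
$g{\left(d \right)} = -2$ ($g{\left(d \right)} = -4 + 2 = -2$)
$v b{\left(3,-3 \right)} g{\left(\sqrt{4 + 5} \right)} = 16 \cdot \frac{2}{3} \cdot 3 \left(-2\right) = 16 \cdot 2 \left(-2\right) = 32 \left(-2\right) = -64$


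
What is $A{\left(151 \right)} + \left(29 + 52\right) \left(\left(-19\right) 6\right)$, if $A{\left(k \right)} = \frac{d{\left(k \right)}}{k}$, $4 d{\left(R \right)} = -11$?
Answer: $- \frac{5577347}{604} \approx -9234.0$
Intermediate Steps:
$d{\left(R \right)} = - \frac{11}{4}$ ($d{\left(R \right)} = \frac{1}{4} \left(-11\right) = - \frac{11}{4}$)
$A{\left(k \right)} = - \frac{11}{4 k}$
$A{\left(151 \right)} + \left(29 + 52\right) \left(\left(-19\right) 6\right) = - \frac{11}{4 \cdot 151} + \left(29 + 52\right) \left(\left(-19\right) 6\right) = \left(- \frac{11}{4}\right) \frac{1}{151} + 81 \left(-114\right) = - \frac{11}{604} - 9234 = - \frac{5577347}{604}$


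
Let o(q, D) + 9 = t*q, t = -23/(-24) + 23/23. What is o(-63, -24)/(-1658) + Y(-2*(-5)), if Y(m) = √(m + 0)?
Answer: 1059/13264 + √10 ≈ 3.2421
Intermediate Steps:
t = 47/24 (t = -23*(-1/24) + 23*(1/23) = 23/24 + 1 = 47/24 ≈ 1.9583)
o(q, D) = -9 + 47*q/24
Y(m) = √m
o(-63, -24)/(-1658) + Y(-2*(-5)) = (-9 + (47/24)*(-63))/(-1658) + √(-2*(-5)) = (-9 - 987/8)*(-1/1658) + √10 = -1059/8*(-1/1658) + √10 = 1059/13264 + √10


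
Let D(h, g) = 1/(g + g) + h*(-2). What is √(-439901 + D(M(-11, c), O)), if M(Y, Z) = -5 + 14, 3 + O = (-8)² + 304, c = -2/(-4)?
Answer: I*√234432834370/730 ≈ 663.26*I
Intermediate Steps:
c = ½ (c = -2*(-¼) = ½ ≈ 0.50000)
O = 365 (O = -3 + ((-8)² + 304) = -3 + (64 + 304) = -3 + 368 = 365)
M(Y, Z) = 9
D(h, g) = 1/(2*g) - 2*h
√(-439901 + D(M(-11, c), O)) = √(-439901 + ((½)/365 - 2*9)) = √(-439901 + ((½)*(1/365) - 18)) = √(-439901 + (1/730 - 18)) = √(-439901 - 13139/730) = √(-321140869/730) = I*√234432834370/730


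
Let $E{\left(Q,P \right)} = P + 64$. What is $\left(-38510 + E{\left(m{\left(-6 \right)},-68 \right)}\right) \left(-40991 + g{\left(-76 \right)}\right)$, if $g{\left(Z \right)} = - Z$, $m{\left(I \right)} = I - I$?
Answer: $1575800310$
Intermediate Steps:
$m{\left(I \right)} = 0$
$E{\left(Q,P \right)} = 64 + P$
$\left(-38510 + E{\left(m{\left(-6 \right)},-68 \right)}\right) \left(-40991 + g{\left(-76 \right)}\right) = \left(-38510 + \left(64 - 68\right)\right) \left(-40991 - -76\right) = \left(-38510 - 4\right) \left(-40991 + 76\right) = \left(-38514\right) \left(-40915\right) = 1575800310$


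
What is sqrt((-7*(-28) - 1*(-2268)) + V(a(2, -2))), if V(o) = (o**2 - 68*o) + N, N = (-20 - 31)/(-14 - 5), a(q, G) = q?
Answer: sqrt(842821)/19 ≈ 48.319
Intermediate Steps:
N = 51/19 (N = -51/(-19) = -51*(-1/19) = 51/19 ≈ 2.6842)
V(o) = 51/19 + o**2 - 68*o (V(o) = (o**2 - 68*o) + 51/19 = 51/19 + o**2 - 68*o)
sqrt((-7*(-28) - 1*(-2268)) + V(a(2, -2))) = sqrt((-7*(-28) - 1*(-2268)) + (51/19 + 2**2 - 68*2)) = sqrt((196 + 2268) + (51/19 + 4 - 136)) = sqrt(2464 - 2457/19) = sqrt(44359/19) = sqrt(842821)/19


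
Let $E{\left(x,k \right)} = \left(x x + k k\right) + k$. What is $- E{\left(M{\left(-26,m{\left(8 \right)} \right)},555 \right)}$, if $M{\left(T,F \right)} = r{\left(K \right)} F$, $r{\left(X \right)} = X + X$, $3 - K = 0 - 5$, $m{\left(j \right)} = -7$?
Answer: $-321124$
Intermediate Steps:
$K = 8$ ($K = 3 - \left(0 - 5\right) = 3 - -5 = 3 + 5 = 8$)
$r{\left(X \right)} = 2 X$
$M{\left(T,F \right)} = 16 F$ ($M{\left(T,F \right)} = 2 \cdot 8 F = 16 F$)
$E{\left(x,k \right)} = k + k^{2} + x^{2}$ ($E{\left(x,k \right)} = \left(x^{2} + k^{2}\right) + k = \left(k^{2} + x^{2}\right) + k = k + k^{2} + x^{2}$)
$- E{\left(M{\left(-26,m{\left(8 \right)} \right)},555 \right)} = - (555 + 555^{2} + \left(16 \left(-7\right)\right)^{2}) = - (555 + 308025 + \left(-112\right)^{2}) = - (555 + 308025 + 12544) = \left(-1\right) 321124 = -321124$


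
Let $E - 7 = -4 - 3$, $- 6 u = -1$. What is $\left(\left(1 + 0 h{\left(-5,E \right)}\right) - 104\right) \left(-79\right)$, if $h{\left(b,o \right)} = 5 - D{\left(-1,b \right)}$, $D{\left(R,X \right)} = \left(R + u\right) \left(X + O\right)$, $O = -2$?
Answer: $8137$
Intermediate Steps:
$u = \frac{1}{6}$ ($u = \left(- \frac{1}{6}\right) \left(-1\right) = \frac{1}{6} \approx 0.16667$)
$E = 0$ ($E = 7 - 7 = 0$)
$D{\left(R,X \right)} = \left(-2 + X\right) \left(\frac{1}{6} + R\right)$ ($D{\left(R,X \right)} = \left(R + \frac{1}{6}\right) \left(X - 2\right) = \left(\frac{1}{6} + R\right) \left(-2 + X\right) = \left(-2 + X\right) \left(\frac{1}{6} + R\right)$)
$h{\left(b,o \right)} = \frac{10}{3} + \frac{5 b}{6}$ ($h{\left(b,o \right)} = 5 - \left(- \frac{1}{3} - -2 + \frac{b}{6} - b\right) = 5 - \left(- \frac{1}{3} + 2 + \frac{b}{6} - b\right) = 5 - \left(\frac{5}{3} - \frac{5 b}{6}\right) = 5 + \left(- \frac{5}{3} + \frac{5 b}{6}\right) = \frac{10}{3} + \frac{5 b}{6}$)
$\left(\left(1 + 0 h{\left(-5,E \right)}\right) - 104\right) \left(-79\right) = \left(\left(1 + 0 \left(\frac{10}{3} + \frac{5}{6} \left(-5\right)\right)\right) - 104\right) \left(-79\right) = \left(\left(1 + 0 \left(\frac{10}{3} - \frac{25}{6}\right)\right) - 104\right) \left(-79\right) = \left(\left(1 + 0 \left(- \frac{5}{6}\right)\right) - 104\right) \left(-79\right) = \left(\left(1 + 0\right) - 104\right) \left(-79\right) = \left(1 - 104\right) \left(-79\right) = \left(-103\right) \left(-79\right) = 8137$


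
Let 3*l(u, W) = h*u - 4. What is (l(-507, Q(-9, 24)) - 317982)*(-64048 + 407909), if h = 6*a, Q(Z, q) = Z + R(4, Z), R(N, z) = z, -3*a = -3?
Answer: -329072226112/3 ≈ -1.0969e+11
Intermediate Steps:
a = 1 (a = -⅓*(-3) = 1)
Q(Z, q) = 2*Z (Q(Z, q) = Z + Z = 2*Z)
h = 6 (h = 6*1 = 6)
l(u, W) = -4/3 + 2*u (l(u, W) = (6*u - 4)/3 = (-4 + 6*u)/3 = -4/3 + 2*u)
(l(-507, Q(-9, 24)) - 317982)*(-64048 + 407909) = ((-4/3 + 2*(-507)) - 317982)*(-64048 + 407909) = ((-4/3 - 1014) - 317982)*343861 = (-3046/3 - 317982)*343861 = -956992/3*343861 = -329072226112/3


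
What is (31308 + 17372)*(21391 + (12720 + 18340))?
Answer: 2553314680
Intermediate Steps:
(31308 + 17372)*(21391 + (12720 + 18340)) = 48680*(21391 + 31060) = 48680*52451 = 2553314680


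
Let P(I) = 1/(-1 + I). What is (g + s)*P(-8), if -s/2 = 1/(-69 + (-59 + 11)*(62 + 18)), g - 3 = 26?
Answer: -113363/35181 ≈ -3.2223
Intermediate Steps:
g = 29 (g = 3 + 26 = 29)
s = 2/3909 (s = -2/(-69 + (-59 + 11)*(62 + 18)) = -2/(-69 - 48*80) = -2/(-69 - 3840) = -2/(-3909) = -2*(-1/3909) = 2/3909 ≈ 0.00051164)
(g + s)*P(-8) = (29 + 2/3909)/(-1 - 8) = (113363/3909)/(-9) = (113363/3909)*(-1/9) = -113363/35181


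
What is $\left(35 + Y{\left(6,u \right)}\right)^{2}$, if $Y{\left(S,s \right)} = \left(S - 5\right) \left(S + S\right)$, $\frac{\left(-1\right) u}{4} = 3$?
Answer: $2209$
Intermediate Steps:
$u = -12$ ($u = \left(-4\right) 3 = -12$)
$Y{\left(S,s \right)} = 2 S \left(-5 + S\right)$ ($Y{\left(S,s \right)} = \left(-5 + S\right) 2 S = 2 S \left(-5 + S\right)$)
$\left(35 + Y{\left(6,u \right)}\right)^{2} = \left(35 + 2 \cdot 6 \left(-5 + 6\right)\right)^{2} = \left(35 + 2 \cdot 6 \cdot 1\right)^{2} = \left(35 + 12\right)^{2} = 47^{2} = 2209$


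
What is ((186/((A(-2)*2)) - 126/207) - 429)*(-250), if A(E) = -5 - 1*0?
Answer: 2577200/23 ≈ 1.1205e+5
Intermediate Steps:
A(E) = -5 (A(E) = -5 + 0 = -5)
((186/((A(-2)*2)) - 126/207) - 429)*(-250) = ((186/((-5*2)) - 126/207) - 429)*(-250) = ((186/(-10) - 126*1/207) - 429)*(-250) = ((186*(-⅒) - 14/23) - 429)*(-250) = ((-93/5 - 14/23) - 429)*(-250) = (-2209/115 - 429)*(-250) = -51544/115*(-250) = 2577200/23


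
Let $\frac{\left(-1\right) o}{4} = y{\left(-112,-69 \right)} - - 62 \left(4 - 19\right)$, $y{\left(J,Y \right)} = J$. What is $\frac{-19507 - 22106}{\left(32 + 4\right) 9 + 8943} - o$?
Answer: $- \frac{12888823}{3089} \approx -4172.5$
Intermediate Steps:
$o = 4168$ ($o = - 4 \left(-112 - - 62 \left(4 - 19\right)\right) = - 4 \left(-112 - \left(-62\right) \left(-15\right)\right) = - 4 \left(-112 - 930\right) = \left(-4\right) \left(-1042\right) = 4168$)
$\frac{-19507 - 22106}{\left(32 + 4\right) 9 + 8943} - o = \frac{-19507 - 22106}{\left(32 + 4\right) 9 + 8943} - 4168 = - \frac{41613}{36 \cdot 9 + 8943} - 4168 = - \frac{41613}{324 + 8943} - 4168 = - \frac{41613}{9267} - 4168 = \left(-41613\right) \frac{1}{9267} - 4168 = - \frac{13871}{3089} - 4168 = - \frac{12888823}{3089}$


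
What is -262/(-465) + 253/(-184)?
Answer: -3019/3720 ≈ -0.81156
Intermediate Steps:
-262/(-465) + 253/(-184) = -262*(-1/465) + 253*(-1/184) = 262/465 - 11/8 = -3019/3720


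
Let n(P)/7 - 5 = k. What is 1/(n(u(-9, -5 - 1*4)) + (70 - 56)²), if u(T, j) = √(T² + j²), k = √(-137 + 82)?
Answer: 3/728 - I*√55/8008 ≈ 0.0041209 - 0.0009261*I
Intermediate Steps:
k = I*√55 (k = √(-55) = I*√55 ≈ 7.4162*I)
n(P) = 35 + 7*I*√55 (n(P) = 35 + 7*(I*√55) = 35 + 7*I*√55)
1/(n(u(-9, -5 - 1*4)) + (70 - 56)²) = 1/((35 + 7*I*√55) + (70 - 56)²) = 1/((35 + 7*I*√55) + 14²) = 1/((35 + 7*I*√55) + 196) = 1/(231 + 7*I*√55)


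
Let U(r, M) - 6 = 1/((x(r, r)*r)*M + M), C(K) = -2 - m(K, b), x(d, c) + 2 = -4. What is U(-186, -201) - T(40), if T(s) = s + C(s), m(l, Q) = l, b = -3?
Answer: 1796135/224517 ≈ 8.0000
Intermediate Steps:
x(d, c) = -6 (x(d, c) = -2 - 4 = -6)
C(K) = -2 - K
T(s) = -2 (T(s) = s + (-2 - s) = -2)
U(r, M) = 6 + 1/(M - 6*M*r) (U(r, M) = 6 + 1/((-6*r)*M + M) = 6 + 1/(-6*M*r + M) = 6 + 1/(M - 6*M*r))
U(-186, -201) - T(40) = (1 + 6*(-201) - 36*(-201)*(-186))/((-201)*(1 - 6*(-186))) - 1*(-2) = -(1 - 1206 - 1345896)/(201*(1 + 1116)) + 2 = -1/201*(-1347101)/1117 + 2 = -1/201*1/1117*(-1347101) + 2 = 1347101/224517 + 2 = 1796135/224517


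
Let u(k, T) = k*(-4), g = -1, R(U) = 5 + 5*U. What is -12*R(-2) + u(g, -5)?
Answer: 64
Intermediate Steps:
u(k, T) = -4*k
-12*R(-2) + u(g, -5) = -12*(5 + 5*(-2)) - 4*(-1) = -12*(5 - 10) + 4 = -12*(-5) + 4 = 60 + 4 = 64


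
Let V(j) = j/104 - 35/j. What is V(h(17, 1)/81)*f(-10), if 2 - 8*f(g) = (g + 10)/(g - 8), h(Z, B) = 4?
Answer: -2985253/16848 ≈ -177.19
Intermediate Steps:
f(g) = ¼ - (10 + g)/(8*(-8 + g)) (f(g) = ¼ - (g + 10)/(8*(g - 8)) = ¼ - (10 + g)/(8*(-8 + g)))
V(j) = -35/j + j/104 (V(j) = j*(1/104) - 35/j = j/104 - 35/j = -35/j + j/104)
V(h(17, 1)/81)*f(-10) = (-35/(4/81) + (4/81)/104)*((-26 - 10)/(8*(-8 - 10))) = (-35/(4*(1/81)) + (4*(1/81))/104)*((⅛)*(-36)/(-18)) = (-35/4/81 + (1/104)*(4/81))*((⅛)*(-1/18)*(-36)) = (-35*81/4 + 1/2106)*(¼) = (-2835/4 + 1/2106)*(¼) = -2985253/4212*¼ = -2985253/16848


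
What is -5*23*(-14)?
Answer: 1610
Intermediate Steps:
-5*23*(-14) = -115*(-14) = 1610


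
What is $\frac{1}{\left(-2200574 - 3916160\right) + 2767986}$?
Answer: $- \frac{1}{3348748} \approx -2.9862 \cdot 10^{-7}$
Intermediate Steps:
$\frac{1}{\left(-2200574 - 3916160\right) + 2767986} = \frac{1}{-6116734 + 2767986} = \frac{1}{-3348748} = - \frac{1}{3348748}$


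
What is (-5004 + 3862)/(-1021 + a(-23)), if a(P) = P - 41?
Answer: 1142/1085 ≈ 1.0525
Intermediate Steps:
a(P) = -41 + P
(-5004 + 3862)/(-1021 + a(-23)) = (-5004 + 3862)/(-1021 + (-41 - 23)) = -1142/(-1021 - 64) = -1142/(-1085) = -1142*(-1/1085) = 1142/1085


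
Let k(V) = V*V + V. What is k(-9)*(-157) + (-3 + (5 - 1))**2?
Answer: -11303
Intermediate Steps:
k(V) = V + V**2 (k(V) = V**2 + V = V + V**2)
k(-9)*(-157) + (-3 + (5 - 1))**2 = -9*(1 - 9)*(-157) + (-3 + (5 - 1))**2 = -9*(-8)*(-157) + (-3 + 4)**2 = 72*(-157) + 1**2 = -11304 + 1 = -11303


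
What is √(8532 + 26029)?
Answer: √34561 ≈ 185.91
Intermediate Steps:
√(8532 + 26029) = √34561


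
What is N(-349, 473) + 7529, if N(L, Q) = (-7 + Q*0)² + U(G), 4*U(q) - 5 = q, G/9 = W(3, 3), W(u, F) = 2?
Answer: 30335/4 ≈ 7583.8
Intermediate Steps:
G = 18 (G = 9*2 = 18)
U(q) = 5/4 + q/4
N(L, Q) = 219/4 (N(L, Q) = (-7 + Q*0)² + (5/4 + (¼)*18) = (-7 + 0)² + (5/4 + 9/2) = (-7)² + 23/4 = 49 + 23/4 = 219/4)
N(-349, 473) + 7529 = 219/4 + 7529 = 30335/4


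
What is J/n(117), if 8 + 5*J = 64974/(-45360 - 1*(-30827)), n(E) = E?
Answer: -181238/8501805 ≈ -0.021318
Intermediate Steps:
J = -181238/72665 (J = -8/5 + (64974/(-45360 - 1*(-30827)))/5 = -8/5 + (64974/(-45360 + 30827))/5 = -8/5 + (64974/(-14533))/5 = -8/5 + (64974*(-1/14533))/5 = -8/5 + (⅕)*(-64974/14533) = -8/5 - 64974/72665 = -181238/72665 ≈ -2.4942)
J/n(117) = -181238/72665/117 = -181238/72665*1/117 = -181238/8501805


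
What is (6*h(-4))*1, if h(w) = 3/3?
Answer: 6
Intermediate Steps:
h(w) = 1 (h(w) = 3*(⅓) = 1)
(6*h(-4))*1 = (6*1)*1 = 6*1 = 6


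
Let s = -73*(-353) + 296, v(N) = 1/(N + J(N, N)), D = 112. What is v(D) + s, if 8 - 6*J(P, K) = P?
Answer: 7402463/284 ≈ 26065.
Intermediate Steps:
J(P, K) = 4/3 - P/6
v(N) = 1/(4/3 + 5*N/6) (v(N) = 1/(N + (4/3 - N/6)) = 1/(4/3 + 5*N/6))
s = 26065 (s = 25769 + 296 = 26065)
v(D) + s = 6/(8 + 5*112) + 26065 = 6/(8 + 560) + 26065 = 6/568 + 26065 = 6*(1/568) + 26065 = 3/284 + 26065 = 7402463/284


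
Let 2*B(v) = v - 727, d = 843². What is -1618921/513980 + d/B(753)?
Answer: 365238327047/6681740 ≈ 54662.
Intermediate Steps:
d = 710649
B(v) = -727/2 + v/2 (B(v) = (v - 727)/2 = (-727 + v)/2 = -727/2 + v/2)
-1618921/513980 + d/B(753) = -1618921/513980 + 710649/(-727/2 + (½)*753) = -1618921*1/513980 + 710649/(-727/2 + 753/2) = -1618921/513980 + 710649/13 = 365238327047/6681740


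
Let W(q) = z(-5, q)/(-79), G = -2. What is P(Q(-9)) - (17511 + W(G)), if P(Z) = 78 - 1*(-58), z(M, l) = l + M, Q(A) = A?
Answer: -1372632/79 ≈ -17375.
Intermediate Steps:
z(M, l) = M + l
P(Z) = 136 (P(Z) = 78 + 58 = 136)
W(q) = 5/79 - q/79 (W(q) = (-5 + q)/(-79) = (-5 + q)*(-1/79) = 5/79 - q/79)
P(Q(-9)) - (17511 + W(G)) = 136 - (17511 + (5/79 - 1/79*(-2))) = 136 - (17511 + (5/79 + 2/79)) = 136 - (17511 + 7/79) = 136 - 1*1383376/79 = 136 - 1383376/79 = -1372632/79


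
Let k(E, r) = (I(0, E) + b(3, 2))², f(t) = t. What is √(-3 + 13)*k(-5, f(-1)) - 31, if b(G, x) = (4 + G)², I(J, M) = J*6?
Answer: -31 + 2401*√10 ≈ 7561.6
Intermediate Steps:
I(J, M) = 6*J
k(E, r) = 2401 (k(E, r) = (6*0 + (4 + 3)²)² = (0 + 7²)² = (0 + 49)² = 49² = 2401)
√(-3 + 13)*k(-5, f(-1)) - 31 = √(-3 + 13)*2401 - 31 = √10*2401 - 31 = 2401*√10 - 31 = -31 + 2401*√10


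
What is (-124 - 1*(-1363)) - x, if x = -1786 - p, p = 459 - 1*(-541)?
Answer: 4025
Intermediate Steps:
p = 1000 (p = 459 + 541 = 1000)
x = -2786 (x = -1786 - 1*1000 = -1786 - 1000 = -2786)
(-124 - 1*(-1363)) - x = (-124 - 1*(-1363)) - 1*(-2786) = (-124 + 1363) + 2786 = 1239 + 2786 = 4025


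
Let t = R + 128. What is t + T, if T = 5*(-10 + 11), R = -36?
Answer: 97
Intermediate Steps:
t = 92 (t = -36 + 128 = 92)
T = 5 (T = 5*1 = 5)
t + T = 92 + 5 = 97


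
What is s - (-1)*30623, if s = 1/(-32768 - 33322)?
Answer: 2023874069/66090 ≈ 30623.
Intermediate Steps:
s = -1/66090 (s = 1/(-66090) = -1/66090 ≈ -1.5131e-5)
s - (-1)*30623 = -1/66090 - (-1)*30623 = -1/66090 - 1*(-30623) = -1/66090 + 30623 = 2023874069/66090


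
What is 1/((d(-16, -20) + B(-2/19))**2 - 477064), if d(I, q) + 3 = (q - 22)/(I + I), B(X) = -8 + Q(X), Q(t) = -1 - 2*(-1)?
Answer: -256/122109063 ≈ -2.0965e-6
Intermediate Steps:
Q(t) = 1 (Q(t) = -1 + 2 = 1)
B(X) = -7 (B(X) = -8 + 1 = -7)
d(I, q) = -3 + (-22 + q)/(2*I) (d(I, q) = -3 + (q - 22)/(I + I) = -3 + (-22 + q)/((2*I)) = -3 + (-22 + q)*(1/(2*I)) = -3 + (-22 + q)/(2*I))
1/((d(-16, -20) + B(-2/19))**2 - 477064) = 1/(((1/2)*(-22 - 20 - 6*(-16))/(-16) - 7)**2 - 477064) = 1/(((1/2)*(-1/16)*(-22 - 20 + 96) - 7)**2 - 477064) = 1/(((1/2)*(-1/16)*54 - 7)**2 - 477064) = 1/((-27/16 - 7)**2 - 477064) = 1/((-139/16)**2 - 477064) = 1/(19321/256 - 477064) = 1/(-122109063/256) = -256/122109063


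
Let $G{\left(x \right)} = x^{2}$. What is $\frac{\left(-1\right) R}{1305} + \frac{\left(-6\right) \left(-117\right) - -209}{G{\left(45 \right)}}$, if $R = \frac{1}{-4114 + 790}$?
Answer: $\frac{29272267}{65067300} \approx 0.44988$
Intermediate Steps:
$R = - \frac{1}{3324}$ ($R = \frac{1}{-3324} = - \frac{1}{3324} \approx -0.00030084$)
$\frac{\left(-1\right) R}{1305} + \frac{\left(-6\right) \left(-117\right) - -209}{G{\left(45 \right)}} = \frac{\left(-1\right) \left(- \frac{1}{3324}\right)}{1305} + \frac{\left(-6\right) \left(-117\right) - -209}{45^{2}} = \frac{1}{3324} \cdot \frac{1}{1305} + \frac{702 + 209}{2025} = \frac{1}{4337820} + 911 \cdot \frac{1}{2025} = \frac{1}{4337820} + \frac{911}{2025} = \frac{29272267}{65067300}$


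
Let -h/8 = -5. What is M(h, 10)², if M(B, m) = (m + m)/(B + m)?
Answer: 4/25 ≈ 0.16000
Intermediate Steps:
h = 40 (h = -8*(-5) = 40)
M(B, m) = 2*m/(B + m) (M(B, m) = (2*m)/(B + m) = 2*m/(B + m))
M(h, 10)² = (2*10/(40 + 10))² = (2*10/50)² = (2*10*(1/50))² = (⅖)² = 4/25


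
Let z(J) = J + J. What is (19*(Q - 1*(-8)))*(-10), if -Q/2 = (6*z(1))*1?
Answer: 3040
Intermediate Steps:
z(J) = 2*J
Q = -24 (Q = -2*6*(2*1) = -2*6*2 = -24 ≈ -24.000)
(19*(Q - 1*(-8)))*(-10) = (19*(-24 - 1*(-8)))*(-10) = (19*(-24 + 8))*(-10) = (19*(-16))*(-10) = -304*(-10) = 3040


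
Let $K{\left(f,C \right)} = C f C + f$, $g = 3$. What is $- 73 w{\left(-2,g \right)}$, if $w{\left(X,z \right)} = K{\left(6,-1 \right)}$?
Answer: $-876$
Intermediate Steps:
$K{\left(f,C \right)} = f + f C^{2}$ ($K{\left(f,C \right)} = f C^{2} + f = f + f C^{2}$)
$w{\left(X,z \right)} = 12$ ($w{\left(X,z \right)} = 6 \left(1 + \left(-1\right)^{2}\right) = 6 \left(1 + 1\right) = 6 \cdot 2 = 12$)
$- 73 w{\left(-2,g \right)} = \left(-73\right) 12 = -876$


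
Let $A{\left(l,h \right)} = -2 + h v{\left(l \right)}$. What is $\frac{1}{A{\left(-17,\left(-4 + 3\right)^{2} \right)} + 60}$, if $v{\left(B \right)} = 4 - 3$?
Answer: $\frac{1}{59} \approx 0.016949$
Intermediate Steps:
$v{\left(B \right)} = 1$ ($v{\left(B \right)} = 4 - 3 = 1$)
$A{\left(l,h \right)} = -2 + h$ ($A{\left(l,h \right)} = -2 + h 1 = -2 + h$)
$\frac{1}{A{\left(-17,\left(-4 + 3\right)^{2} \right)} + 60} = \frac{1}{\left(-2 + \left(-4 + 3\right)^{2}\right) + 60} = \frac{1}{\left(-2 + \left(-1\right)^{2}\right) + 60} = \frac{1}{\left(-2 + 1\right) + 60} = \frac{1}{-1 + 60} = \frac{1}{59}$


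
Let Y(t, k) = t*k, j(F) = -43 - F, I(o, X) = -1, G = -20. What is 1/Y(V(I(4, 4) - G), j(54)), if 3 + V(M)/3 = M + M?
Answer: -1/10185 ≈ -9.8184e-5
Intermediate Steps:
V(M) = -9 + 6*M (V(M) = -9 + 3*(M + M) = -9 + 3*(2*M) = -9 + 6*M)
Y(t, k) = k*t
1/Y(V(I(4, 4) - G), j(54)) = 1/((-43 - 1*54)*(-9 + 6*(-1 - 1*(-20)))) = 1/((-43 - 54)*(-9 + 6*(-1 + 20))) = 1/(-97*(-9 + 6*19)) = 1/(-97*(-9 + 114)) = 1/(-97*105) = 1/(-10185) = -1/10185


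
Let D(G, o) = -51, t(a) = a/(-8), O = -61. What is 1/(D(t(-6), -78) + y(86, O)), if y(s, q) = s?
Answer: 1/35 ≈ 0.028571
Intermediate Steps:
t(a) = -a/8 (t(a) = a*(-⅛) = -a/8)
1/(D(t(-6), -78) + y(86, O)) = 1/(-51 + 86) = 1/35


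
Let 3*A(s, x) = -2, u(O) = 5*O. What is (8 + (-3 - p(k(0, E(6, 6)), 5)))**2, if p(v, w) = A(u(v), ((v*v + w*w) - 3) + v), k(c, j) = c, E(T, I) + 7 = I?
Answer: 289/9 ≈ 32.111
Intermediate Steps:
E(T, I) = -7 + I
A(s, x) = -2/3 (A(s, x) = (1/3)*(-2) = -2/3)
p(v, w) = -2/3
(8 + (-3 - p(k(0, E(6, 6)), 5)))**2 = (8 + (-3 - 1*(-2/3)))**2 = (8 + (-3 + 2/3))**2 = (8 - 7/3)**2 = (17/3)**2 = 289/9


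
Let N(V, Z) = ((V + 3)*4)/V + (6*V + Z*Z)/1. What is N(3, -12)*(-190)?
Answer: -32300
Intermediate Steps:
N(V, Z) = Z**2 + 6*V + (12 + 4*V)/V (N(V, Z) = ((3 + V)*4)/V + (6*V + Z**2)*1 = (12 + 4*V)/V + (Z**2 + 6*V)*1 = (12 + 4*V)/V + (Z**2 + 6*V) = Z**2 + 6*V + (12 + 4*V)/V)
N(3, -12)*(-190) = (4 + (-12)**2 + 6*3 + 12/3)*(-190) = (4 + 144 + 18 + 12*(1/3))*(-190) = (4 + 144 + 18 + 4)*(-190) = 170*(-190) = -32300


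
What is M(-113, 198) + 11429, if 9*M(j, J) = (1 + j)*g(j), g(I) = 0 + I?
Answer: 115517/9 ≈ 12835.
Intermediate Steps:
g(I) = I
M(j, J) = j*(1 + j)/9 (M(j, J) = ((1 + j)*j)/9 = (j*(1 + j))/9 = j*(1 + j)/9)
M(-113, 198) + 11429 = (1/9)*(-113)*(1 - 113) + 11429 = (1/9)*(-113)*(-112) + 11429 = 12656/9 + 11429 = 115517/9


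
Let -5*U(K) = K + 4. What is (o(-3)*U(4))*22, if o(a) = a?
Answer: 528/5 ≈ 105.60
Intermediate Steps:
U(K) = -⅘ - K/5 (U(K) = -(K + 4)/5 = -(4 + K)/5 = -⅘ - K/5)
(o(-3)*U(4))*22 = -3*(-⅘ - ⅕*4)*22 = -3*(-⅘ - ⅘)*22 = -3*(-8/5)*22 = (24/5)*22 = 528/5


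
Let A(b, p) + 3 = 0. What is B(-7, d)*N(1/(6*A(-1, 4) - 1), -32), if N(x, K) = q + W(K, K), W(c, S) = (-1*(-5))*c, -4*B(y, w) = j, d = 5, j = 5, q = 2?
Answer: 395/2 ≈ 197.50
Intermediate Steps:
B(y, w) = -5/4 (B(y, w) = -¼*5 = -5/4)
A(b, p) = -3 (A(b, p) = -3 + 0 = -3)
W(c, S) = 5*c
N(x, K) = 2 + 5*K
B(-7, d)*N(1/(6*A(-1, 4) - 1), -32) = -5*(2 + 5*(-32))/4 = -5*(2 - 160)/4 = -5/4*(-158) = 395/2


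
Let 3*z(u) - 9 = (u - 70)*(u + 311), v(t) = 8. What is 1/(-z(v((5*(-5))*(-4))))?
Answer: 3/19769 ≈ 0.00015175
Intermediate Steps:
z(u) = 3 + (-70 + u)*(311 + u)/3 (z(u) = 3 + ((u - 70)*(u + 311))/3 = 3 + ((-70 + u)*(311 + u))/3 = 3 + (-70 + u)*(311 + u)/3)
1/(-z(v((5*(-5))*(-4)))) = 1/(-(-21761/3 + (⅓)*8² + (241/3)*8)) = 1/(-(-21761/3 + (⅓)*64 + 1928/3)) = 1/(-(-21761/3 + 64/3 + 1928/3)) = 1/(-1*(-19769/3)) = 1/(19769/3) = 3/19769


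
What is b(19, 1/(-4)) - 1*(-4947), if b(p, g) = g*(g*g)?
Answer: 316607/64 ≈ 4947.0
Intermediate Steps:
b(p, g) = g**3 (b(p, g) = g*g**2 = g**3)
b(19, 1/(-4)) - 1*(-4947) = (1/(-4))**3 - 1*(-4947) = (-1/4)**3 + 4947 = -1/64 + 4947 = 316607/64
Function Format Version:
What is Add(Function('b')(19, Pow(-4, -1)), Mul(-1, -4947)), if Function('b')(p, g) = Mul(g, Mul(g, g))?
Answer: Rational(316607, 64) ≈ 4947.0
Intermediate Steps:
Function('b')(p, g) = Pow(g, 3) (Function('b')(p, g) = Mul(g, Pow(g, 2)) = Pow(g, 3))
Add(Function('b')(19, Pow(-4, -1)), Mul(-1, -4947)) = Add(Pow(Pow(-4, -1), 3), Mul(-1, -4947)) = Add(Pow(Rational(-1, 4), 3), 4947) = Add(Rational(-1, 64), 4947) = Rational(316607, 64)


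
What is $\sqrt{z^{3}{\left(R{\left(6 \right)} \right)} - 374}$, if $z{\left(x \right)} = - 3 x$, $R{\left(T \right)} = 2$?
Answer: $i \sqrt{590} \approx 24.29 i$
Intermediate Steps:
$\sqrt{z^{3}{\left(R{\left(6 \right)} \right)} - 374} = \sqrt{\left(\left(-3\right) 2\right)^{3} - 374} = \sqrt{\left(-6\right)^{3} - 374} = \sqrt{-216 - 374} = \sqrt{-590} = i \sqrt{590}$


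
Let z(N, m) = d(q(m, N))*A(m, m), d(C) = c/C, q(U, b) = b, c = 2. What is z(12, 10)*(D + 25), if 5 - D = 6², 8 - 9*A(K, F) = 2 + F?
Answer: 4/9 ≈ 0.44444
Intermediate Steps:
A(K, F) = ⅔ - F/9 (A(K, F) = 8/9 - (2 + F)/9 = 8/9 + (-2/9 - F/9) = ⅔ - F/9)
d(C) = 2/C
z(N, m) = 2*(⅔ - m/9)/N (z(N, m) = (2/N)*(⅔ - m/9) = 2*(⅔ - m/9)/N)
D = -31 (D = 5 - 1*6² = 5 - 1*36 = 5 - 36 = -31)
z(12, 10)*(D + 25) = ((2/9)*(6 - 1*10)/12)*(-31 + 25) = ((2/9)*(1/12)*(6 - 10))*(-6) = ((2/9)*(1/12)*(-4))*(-6) = -2/27*(-6) = 4/9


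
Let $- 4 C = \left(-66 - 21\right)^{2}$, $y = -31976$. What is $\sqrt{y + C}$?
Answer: $\frac{i \sqrt{135473}}{2} \approx 184.03 i$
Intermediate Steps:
$C = - \frac{7569}{4}$ ($C = - \frac{\left(-66 - 21\right)^{2}}{4} = - \frac{\left(-87\right)^{2}}{4} = \left(- \frac{1}{4}\right) 7569 = - \frac{7569}{4} \approx -1892.3$)
$\sqrt{y + C} = \sqrt{-31976 - \frac{7569}{4}} = \sqrt{- \frac{135473}{4}} = \frac{i \sqrt{135473}}{2}$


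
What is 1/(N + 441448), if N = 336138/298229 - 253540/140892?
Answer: 10504520067/4637192311080625 ≈ 2.2653e-6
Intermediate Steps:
N = -7063456391/10504520067 (N = 336138*(1/298229) - 253540*1/140892 = 336138/298229 - 63385/35223 = -7063456391/10504520067 ≈ -0.67242)
1/(N + 441448) = 1/(-7063456391/10504520067 + 441448) = 1/(4637192311080625/10504520067) = 10504520067/4637192311080625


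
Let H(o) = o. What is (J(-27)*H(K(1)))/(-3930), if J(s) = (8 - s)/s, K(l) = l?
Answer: 7/21222 ≈ 0.00032985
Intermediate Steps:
J(s) = (8 - s)/s
(J(-27)*H(K(1)))/(-3930) = (((8 - 1*(-27))/(-27))*1)/(-3930) = (-(8 + 27)/27*1)*(-1/3930) = (-1/27*35*1)*(-1/3930) = -35/27*1*(-1/3930) = -35/27*(-1/3930) = 7/21222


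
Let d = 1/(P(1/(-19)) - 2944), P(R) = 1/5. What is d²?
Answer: 25/216648961 ≈ 1.1539e-7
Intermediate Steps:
P(R) = ⅕
d = -5/14719 (d = 1/(⅕ - 2944) = 1/(-14719/5) = -5/14719 ≈ -0.00033970)
d² = (-5/14719)² = 25/216648961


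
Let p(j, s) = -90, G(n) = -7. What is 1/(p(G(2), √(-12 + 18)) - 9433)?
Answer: -1/9523 ≈ -0.00010501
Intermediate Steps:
1/(p(G(2), √(-12 + 18)) - 9433) = 1/(-90 - 9433) = 1/(-9523) = -1/9523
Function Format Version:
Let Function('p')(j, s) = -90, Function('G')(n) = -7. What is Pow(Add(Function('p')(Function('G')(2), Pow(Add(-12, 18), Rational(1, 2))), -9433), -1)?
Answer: Rational(-1, 9523) ≈ -0.00010501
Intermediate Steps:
Pow(Add(Function('p')(Function('G')(2), Pow(Add(-12, 18), Rational(1, 2))), -9433), -1) = Pow(Add(-90, -9433), -1) = Pow(-9523, -1) = Rational(-1, 9523)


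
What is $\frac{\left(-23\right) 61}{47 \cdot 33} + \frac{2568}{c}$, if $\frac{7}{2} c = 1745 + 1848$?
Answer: $\frac{8899409}{5572743} \approx 1.597$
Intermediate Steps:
$c = \frac{7186}{7}$ ($c = \frac{2 \left(1745 + 1848\right)}{7} = \frac{2}{7} \cdot 3593 = \frac{7186}{7} \approx 1026.6$)
$\frac{\left(-23\right) 61}{47 \cdot 33} + \frac{2568}{c} = \frac{\left(-23\right) 61}{47 \cdot 33} + \frac{2568}{\frac{7186}{7}} = - \frac{1403}{1551} + 2568 \cdot \frac{7}{7186} = \left(-1403\right) \frac{1}{1551} + \frac{8988}{3593} = - \frac{1403}{1551} + \frac{8988}{3593} = \frac{8899409}{5572743}$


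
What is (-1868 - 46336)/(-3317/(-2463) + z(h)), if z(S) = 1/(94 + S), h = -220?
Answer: -4986510984/138493 ≈ -36006.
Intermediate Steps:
(-1868 - 46336)/(-3317/(-2463) + z(h)) = (-1868 - 46336)/(-3317/(-2463) + 1/(94 - 220)) = -48204/(-3317*(-1/2463) + 1/(-126)) = -48204/(3317/2463 - 1/126) = -48204/138493/103446 = -48204*103446/138493 = -4986510984/138493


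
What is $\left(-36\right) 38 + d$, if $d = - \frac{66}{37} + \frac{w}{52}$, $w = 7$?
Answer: $- \frac{2635205}{1924} \approx -1369.6$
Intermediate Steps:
$d = - \frac{3173}{1924}$ ($d = - \frac{66}{37} + \frac{7}{52} = - \frac{3173}{1924} \approx -1.6492$)
$\left(-36\right) 38 + d = \left(-36\right) 38 - \frac{3173}{1924} = -1368 - \frac{3173}{1924} = - \frac{2635205}{1924}$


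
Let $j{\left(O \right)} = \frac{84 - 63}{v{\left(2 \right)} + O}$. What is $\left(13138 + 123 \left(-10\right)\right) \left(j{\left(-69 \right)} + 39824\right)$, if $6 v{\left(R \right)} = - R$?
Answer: $\frac{1896882341}{4} \approx 4.7422 \cdot 10^{8}$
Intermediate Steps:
$v{\left(R \right)} = - \frac{R}{6}$ ($v{\left(R \right)} = \frac{\left(-1\right) R}{6} = - \frac{R}{6}$)
$j{\left(O \right)} = \frac{21}{- \frac{1}{3} + O}$ ($j{\left(O \right)} = \frac{84 - 63}{\left(- \frac{1}{6}\right) 2 + O} = \frac{21}{- \frac{1}{3} + O}$)
$\left(13138 + 123 \left(-10\right)\right) \left(j{\left(-69 \right)} + 39824\right) = \left(13138 + 123 \left(-10\right)\right) \left(\frac{63}{-1 + 3 \left(-69\right)} + 39824\right) = \left(13138 - 1230\right) \left(\frac{63}{-1 - 207} + 39824\right) = 11908 \left(\frac{63}{-208} + 39824\right) = 11908 \left(63 \left(- \frac{1}{208}\right) + 39824\right) = 11908 \left(- \frac{63}{208} + 39824\right) = 11908 \cdot \frac{8283329}{208} = \frac{1896882341}{4}$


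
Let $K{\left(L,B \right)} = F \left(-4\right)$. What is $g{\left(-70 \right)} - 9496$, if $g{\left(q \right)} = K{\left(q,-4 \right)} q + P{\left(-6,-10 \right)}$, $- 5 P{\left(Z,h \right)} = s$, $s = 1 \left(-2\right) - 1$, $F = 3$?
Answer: $- \frac{43277}{5} \approx -8655.4$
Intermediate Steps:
$s = -3$ ($s = -2 - 1 = -3$)
$K{\left(L,B \right)} = -12$ ($K{\left(L,B \right)} = 3 \left(-4\right) = -12$)
$P{\left(Z,h \right)} = \frac{3}{5}$ ($P{\left(Z,h \right)} = \left(- \frac{1}{5}\right) \left(-3\right) = \frac{3}{5}$)
$g{\left(q \right)} = \frac{3}{5} - 12 q$ ($g{\left(q \right)} = - 12 q + \frac{3}{5} = \frac{3}{5} - 12 q$)
$g{\left(-70 \right)} - 9496 = \left(\frac{3}{5} - -840\right) - 9496 = \left(\frac{3}{5} + 840\right) - 9496 = \frac{4203}{5} - 9496 = - \frac{43277}{5}$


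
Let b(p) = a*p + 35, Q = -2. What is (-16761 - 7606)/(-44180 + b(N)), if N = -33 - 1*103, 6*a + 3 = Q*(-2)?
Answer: 10443/18929 ≈ 0.55169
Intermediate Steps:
a = ⅙ (a = -½ + (-2*(-2))/6 = -½ + (⅙)*4 = -½ + ⅔ = ⅙ ≈ 0.16667)
N = -136 (N = -33 - 103 = -136)
b(p) = 35 + p/6 (b(p) = p/6 + 35 = 35 + p/6)
(-16761 - 7606)/(-44180 + b(N)) = (-16761 - 7606)/(-44180 + (35 + (⅙)*(-136))) = -24367/(-44180 + (35 - 68/3)) = -24367/(-44180 + 37/3) = -24367/(-132503/3) = -24367*(-3/132503) = 10443/18929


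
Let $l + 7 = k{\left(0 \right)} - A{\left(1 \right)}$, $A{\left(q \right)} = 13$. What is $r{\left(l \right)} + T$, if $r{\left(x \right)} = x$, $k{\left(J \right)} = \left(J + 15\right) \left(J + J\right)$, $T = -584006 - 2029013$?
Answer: $-2613039$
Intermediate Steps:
$T = -2613019$ ($T = -584006 - 2029013 = -2613019$)
$k{\left(J \right)} = 2 J \left(15 + J\right)$ ($k{\left(J \right)} = \left(15 + J\right) 2 J = 2 J \left(15 + J\right)$)
$l = -20$ ($l = -7 - \left(13 + 0 \left(15 + 0\right)\right) = -7 - \left(13 + 0 \cdot 15\right) = -7 + \left(0 - 13\right) = -7 - 13 = -20$)
$r{\left(l \right)} + T = -20 - 2613019 = -2613039$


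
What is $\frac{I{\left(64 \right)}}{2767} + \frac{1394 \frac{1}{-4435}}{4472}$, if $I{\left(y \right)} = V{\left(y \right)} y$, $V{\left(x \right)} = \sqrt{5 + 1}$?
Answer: $- \frac{697}{9916660} + \frac{64 \sqrt{6}}{2767} \approx 0.056586$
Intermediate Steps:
$V{\left(x \right)} = \sqrt{6}$
$I{\left(y \right)} = y \sqrt{6}$ ($I{\left(y \right)} = \sqrt{6} y = y \sqrt{6}$)
$\frac{I{\left(64 \right)}}{2767} + \frac{1394 \frac{1}{-4435}}{4472} = \frac{64 \sqrt{6}}{2767} + \frac{1394 \frac{1}{-4435}}{4472} = 64 \sqrt{6} \cdot \frac{1}{2767} + 1394 \left(- \frac{1}{4435}\right) \frac{1}{4472} = \frac{64 \sqrt{6}}{2767} - \frac{697}{9916660} = - \frac{697}{9916660} + \frac{64 \sqrt{6}}{2767}$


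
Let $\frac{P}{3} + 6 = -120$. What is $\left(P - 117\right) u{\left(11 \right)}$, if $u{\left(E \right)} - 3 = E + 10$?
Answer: $-11880$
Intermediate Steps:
$u{\left(E \right)} = 13 + E$ ($u{\left(E \right)} = 3 + \left(E + 10\right) = 3 + \left(10 + E\right) = 13 + E$)
$P = -378$ ($P = -18 + 3 \left(-120\right) = -18 - 360 = -378$)
$\left(P - 117\right) u{\left(11 \right)} = \left(-378 - 117\right) \left(13 + 11\right) = \left(-495\right) 24 = -11880$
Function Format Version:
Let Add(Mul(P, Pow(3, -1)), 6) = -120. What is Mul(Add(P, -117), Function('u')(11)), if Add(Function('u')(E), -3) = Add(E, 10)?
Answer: -11880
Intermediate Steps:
Function('u')(E) = Add(13, E) (Function('u')(E) = Add(3, Add(E, 10)) = Add(3, Add(10, E)) = Add(13, E))
P = -378 (P = Add(-18, Mul(3, -120)) = Add(-18, -360) = -378)
Mul(Add(P, -117), Function('u')(11)) = Mul(Add(-378, -117), Add(13, 11)) = Mul(-495, 24) = -11880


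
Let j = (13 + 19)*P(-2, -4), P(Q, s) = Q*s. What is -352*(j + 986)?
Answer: -437184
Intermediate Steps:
j = 256 (j = (13 + 19)*(-2*(-4)) = 32*8 = 256)
-352*(j + 986) = -352*(256 + 986) = -352*1242 = -437184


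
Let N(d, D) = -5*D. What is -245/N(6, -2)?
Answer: -49/2 ≈ -24.500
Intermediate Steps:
-245/N(6, -2) = -245/((-5*(-2))) = -245/10 = -245*⅒ = -49/2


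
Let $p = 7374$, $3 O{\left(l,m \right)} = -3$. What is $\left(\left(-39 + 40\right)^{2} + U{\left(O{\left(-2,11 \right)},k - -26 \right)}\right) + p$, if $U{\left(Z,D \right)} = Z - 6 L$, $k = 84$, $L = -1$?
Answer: $7380$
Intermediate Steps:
$O{\left(l,m \right)} = -1$ ($O{\left(l,m \right)} = \frac{1}{3} \left(-3\right) = -1$)
$U{\left(Z,D \right)} = 6 + Z$ ($U{\left(Z,D \right)} = Z - -6 = Z + 6 = 6 + Z$)
$\left(\left(-39 + 40\right)^{2} + U{\left(O{\left(-2,11 \right)},k - -26 \right)}\right) + p = \left(\left(-39 + 40\right)^{2} + \left(6 - 1\right)\right) + 7374 = \left(1^{2} + 5\right) + 7374 = \left(1 + 5\right) + 7374 = 6 + 7374 = 7380$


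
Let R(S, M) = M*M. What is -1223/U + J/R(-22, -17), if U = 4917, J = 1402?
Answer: 6540187/1421013 ≈ 4.6025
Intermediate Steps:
R(S, M) = M**2
-1223/U + J/R(-22, -17) = -1223/4917 + 1402/((-17)**2) = -1223*1/4917 + 1402/289 = -1223/4917 + 1402*(1/289) = -1223/4917 + 1402/289 = 6540187/1421013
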